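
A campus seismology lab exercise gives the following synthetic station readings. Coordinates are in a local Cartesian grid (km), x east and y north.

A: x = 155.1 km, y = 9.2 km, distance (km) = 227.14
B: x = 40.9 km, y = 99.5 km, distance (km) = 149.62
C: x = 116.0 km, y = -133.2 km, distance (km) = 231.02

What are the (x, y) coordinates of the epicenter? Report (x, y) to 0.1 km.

x ≈ -71.9 km, y ≈ 1.2 km

Circle about each station: (x − 155.1)² + (y − 9.2)² = 227.14²; (x − 40.9)² + (y − 99.5)² = 149.62²; (x − 116.0)² + (y + 133.2)² = 231.02².
Subtracting the A equation from the B and C equations removes the quadratic terms:
-228.4 x + 180.6 y = 16638.85
-78.2 x − 284.8 y = 5279.93
Solving the 2×2 system: x ≈ -71.9, y ≈ 1.2 km.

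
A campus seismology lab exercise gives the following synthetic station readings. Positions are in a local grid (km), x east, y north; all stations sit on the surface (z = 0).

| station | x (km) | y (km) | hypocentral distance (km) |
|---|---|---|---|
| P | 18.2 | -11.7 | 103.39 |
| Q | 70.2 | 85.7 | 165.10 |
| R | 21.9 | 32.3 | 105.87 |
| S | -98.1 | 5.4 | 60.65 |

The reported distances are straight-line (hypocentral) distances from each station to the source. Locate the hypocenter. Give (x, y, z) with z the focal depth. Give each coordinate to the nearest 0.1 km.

x ≈ -67.9 km, y ≈ 11.8 km, depth ≈ 52.2 km

Each station gives a sphere (x−x_i)² + (y−y_i)² + z² = d_i² (stations at z=0).
Subtracting the P sphere from Q and R: z² cancels, leaving linear equations in x and y:
104.0 x + 194.8 y = -4764.12
7.4 x + 88.0 y = 535.81
Solving: x ≈ -67.910, y ≈ 11.799 km (keep extra digits for the depth step; rounded: -67.9, 11.8).
Then from the P sphere: z² = 103.39² − (x − 18.2)² − (y + 11.7)² with x = -67.910, y = 11.799, so z ≈ 52.176 ≈ 52.2 km.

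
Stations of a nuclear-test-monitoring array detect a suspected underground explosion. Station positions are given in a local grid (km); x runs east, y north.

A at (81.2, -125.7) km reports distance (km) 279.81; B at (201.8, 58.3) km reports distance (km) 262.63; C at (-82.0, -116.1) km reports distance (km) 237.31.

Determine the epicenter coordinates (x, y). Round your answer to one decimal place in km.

(-53.6, 119.5)

Circle about each station: (x − 81.2)² + (y + 125.7)² = 279.81²; (x − 201.8)² + (y − 58.3)² = 262.63²; (x + 82.0)² + (y + 116.1)² = 237.31².
Subtracting the A equation from the B and C equations removes the quadratic terms:
241.2 x + 368.0 y = 31047.32
-326.4 x + 19.2 y = 19786.88
Solving the 2×2 system: x ≈ -53.6, y ≈ 119.5 km.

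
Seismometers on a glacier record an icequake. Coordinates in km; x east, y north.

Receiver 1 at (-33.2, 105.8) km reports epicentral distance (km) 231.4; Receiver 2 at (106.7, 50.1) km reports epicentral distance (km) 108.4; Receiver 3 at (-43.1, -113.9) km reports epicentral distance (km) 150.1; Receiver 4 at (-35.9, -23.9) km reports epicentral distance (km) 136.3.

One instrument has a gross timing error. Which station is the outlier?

Receiver 1

Solve using three stations at a time. Using Receiver 2, Receiver 3, Receiver 4 (subtract circle equations pairwise → linear system) gives (x, y) ≈ (96.1, -57.8).
Distances from that point to each station vs reported:
  Receiver 1: calculated 208.5 vs reported 231.4 → residual 22.9 km
  Receiver 2: calculated 108.4 vs reported 108.4 → residual 0.0 km
  Receiver 3: calculated 150.1 vs reported 150.1 → residual 0.0 km
  Receiver 4: calculated 136.3 vs reported 136.3 → residual 0.0 km
Receiver 2, Receiver 3, Receiver 4 are mutually consistent (residuals ≈ 0); Receiver 1 is off by 22.9 km.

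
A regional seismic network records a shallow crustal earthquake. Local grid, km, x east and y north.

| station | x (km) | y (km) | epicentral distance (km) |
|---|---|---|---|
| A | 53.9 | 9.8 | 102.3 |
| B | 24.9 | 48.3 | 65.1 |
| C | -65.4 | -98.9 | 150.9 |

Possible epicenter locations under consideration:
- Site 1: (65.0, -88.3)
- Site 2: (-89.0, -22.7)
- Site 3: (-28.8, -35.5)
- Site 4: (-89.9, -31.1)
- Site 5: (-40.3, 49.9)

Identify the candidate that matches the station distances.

Site 5

For each candidate, compare |candidate − station| to the reported distance:
Site 1: residuals A 3.6, B 77.3, C 20.1 → max 77.3 km
Site 2: residuals A 44.2, B 69.1, C 71.1 → max 71.1 km
Site 3: residuals A 8.0, B 34.4, C 77.7 → max 77.7 km
Site 4: residuals A 47.2, B 74.5, C 78.8 → max 78.8 km
Site 5: residuals A 0.1, B 0.1, C 0.0 → max 0.1 km
Only Site 5 has all residuals ≈ 0.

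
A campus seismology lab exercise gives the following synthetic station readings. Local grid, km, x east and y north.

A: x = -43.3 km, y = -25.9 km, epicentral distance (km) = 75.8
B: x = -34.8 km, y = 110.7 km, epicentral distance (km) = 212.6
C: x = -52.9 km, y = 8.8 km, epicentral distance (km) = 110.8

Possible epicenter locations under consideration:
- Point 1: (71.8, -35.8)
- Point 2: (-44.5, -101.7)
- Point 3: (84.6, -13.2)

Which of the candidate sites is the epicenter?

For each candidate, compare |candidate − station| to the reported distance:
Point 1: residuals A 39.7, B 31.4, C 21.6 → max 39.7 km
Point 2: residuals A 0.0, B 0.0, C 0.0 → max 0.0 km
Point 3: residuals A 52.7, B 40.5, C 28.4 → max 52.7 km
Only Point 2 has all residuals ≈ 0.

Point 2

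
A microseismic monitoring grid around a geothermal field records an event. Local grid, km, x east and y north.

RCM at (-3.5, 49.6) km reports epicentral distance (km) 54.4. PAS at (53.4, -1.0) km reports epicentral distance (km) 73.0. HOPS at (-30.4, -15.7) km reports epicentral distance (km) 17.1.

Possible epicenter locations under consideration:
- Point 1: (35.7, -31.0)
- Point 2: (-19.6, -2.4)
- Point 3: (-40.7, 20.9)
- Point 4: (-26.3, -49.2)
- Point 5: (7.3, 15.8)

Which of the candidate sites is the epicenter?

Point 2

For each candidate, compare |candidate − station| to the reported distance:
Point 1: residuals RCM 35.2, PAS 38.2, HOPS 50.7 → max 50.7 km
Point 2: residuals RCM 0.0, PAS 0.0, HOPS 0.0 → max 0.0 km
Point 3: residuals RCM 7.4, PAS 23.6, HOPS 20.9 → max 23.6 km
Point 4: residuals RCM 47.0, PAS 20.1, HOPS 16.6 → max 47.0 km
Point 5: residuals RCM 18.9, PAS 23.9, HOPS 32.0 → max 32.0 km
Only Point 2 has all residuals ≈ 0.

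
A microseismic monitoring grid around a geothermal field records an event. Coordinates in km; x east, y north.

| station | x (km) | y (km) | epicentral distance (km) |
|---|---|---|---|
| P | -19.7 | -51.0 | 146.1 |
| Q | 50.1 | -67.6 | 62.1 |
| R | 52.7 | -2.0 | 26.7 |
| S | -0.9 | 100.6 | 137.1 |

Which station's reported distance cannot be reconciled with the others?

P

Solve using three stations at a time. Using Q, R, S (subtract circle equations pairwise → linear system) gives (x, y) ≈ (77.5, -11.9).
Distances from that point to each station vs reported:
  P: calculated 104.8 vs reported 146.1 → residual 41.3 km
  Q: calculated 62.1 vs reported 62.1 → residual 0.0 km
  R: calculated 26.7 vs reported 26.7 → residual 0.0 km
  S: calculated 137.1 vs reported 137.1 → residual 0.0 km
Q, R, S are mutually consistent (residuals ≈ 0); P is off by 41.3 km.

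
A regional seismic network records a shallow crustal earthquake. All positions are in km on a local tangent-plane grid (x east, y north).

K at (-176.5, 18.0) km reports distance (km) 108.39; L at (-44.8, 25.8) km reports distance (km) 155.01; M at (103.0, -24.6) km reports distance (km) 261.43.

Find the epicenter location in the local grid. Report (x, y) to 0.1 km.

x ≈ -150.8 km, y ≈ -87.3 km

Circle about each station: (x + 176.5)² + (y − 18.0)² = 108.39²; (x + 44.8)² + (y − 25.8)² = 155.01²; (x − 103.0)² + (y + 24.6)² = 261.43².
Subtracting the K equation from the L and M equations removes the quadratic terms:
263.4 x + 15.6 y = -41083.28
559.0 x − 85.2 y = -76859.34
Solving the 2×2 system: x ≈ -150.8, y ≈ -87.3 km.
Check against K (with the unrounded x, y): √((x + 176.5)²+(y − 18.0)²) = 108.40 ≈ 108.39 km. ✓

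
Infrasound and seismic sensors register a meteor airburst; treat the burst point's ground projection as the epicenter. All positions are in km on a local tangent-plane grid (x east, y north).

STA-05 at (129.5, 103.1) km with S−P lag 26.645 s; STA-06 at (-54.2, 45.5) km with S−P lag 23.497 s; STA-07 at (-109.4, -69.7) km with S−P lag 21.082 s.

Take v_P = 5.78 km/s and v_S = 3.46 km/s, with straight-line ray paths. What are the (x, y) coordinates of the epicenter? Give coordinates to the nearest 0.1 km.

Distance from S−P lag: d = Δt · v_P v_S / (v_P − v_S) = Δt · (5.78·3.46)/(5.78−3.46) ≈ 8.6202·Δt.
So d_STA-05 = 229.68, d_STA-06 = 202.55, d_STA-07 = 181.73 km.
Circle about each station: (x − 129.5)² + (y − 103.1)² = 229.68²; (x + 54.2)² + (y − 45.5)² = 202.55²; (x + 109.4)² + (y + 69.7)² = 181.73².
Subtracting the STA-05 equation from the STA-06 and STA-07 equations removes the quadratic terms:
-367.4 x − 115.2 y = -10665.57
-477.8 x − 345.6 y = 9153.70
Solving the 2×2 system: x ≈ 65.9, y ≈ -117.6 km.

(65.9, -117.6)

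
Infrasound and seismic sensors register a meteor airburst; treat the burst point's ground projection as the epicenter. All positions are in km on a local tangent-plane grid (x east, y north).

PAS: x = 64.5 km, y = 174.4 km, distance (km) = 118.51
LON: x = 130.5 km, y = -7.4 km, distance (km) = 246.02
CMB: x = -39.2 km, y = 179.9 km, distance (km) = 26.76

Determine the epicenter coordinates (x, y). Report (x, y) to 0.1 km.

-52.7 km east, 156.8 km north

Circle about each station: (x − 64.5)² + (y − 174.4)² = 118.51²; (x − 130.5)² + (y + 7.4)² = 246.02²; (x + 39.2)² + (y − 179.9)² = 26.76².
Subtracting the PAS equation from the LON and CMB equations removes the quadratic terms:
132.0 x − 363.6 y = -63971.82
-207.4 x + 11.0 y = 12653.56
Solving the 2×2 system: x ≈ -52.7, y ≈ 156.8 km.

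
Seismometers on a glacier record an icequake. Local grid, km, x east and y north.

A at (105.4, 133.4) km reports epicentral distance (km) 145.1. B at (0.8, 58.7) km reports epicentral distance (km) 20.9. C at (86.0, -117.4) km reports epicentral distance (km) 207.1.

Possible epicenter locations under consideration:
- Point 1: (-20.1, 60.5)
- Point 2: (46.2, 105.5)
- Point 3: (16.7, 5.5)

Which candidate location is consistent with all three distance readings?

Point 1

For each candidate, compare |candidate − station| to the reported distance:
Point 1: residuals A 0.0, B 0.1, C 0.0 → max 0.1 km
Point 2: residuals A 79.7, B 44.3, C 19.3 → max 79.7 km
Point 3: residuals A 10.5, B 34.6, C 66.0 → max 66.0 km
Only Point 1 has all residuals ≈ 0.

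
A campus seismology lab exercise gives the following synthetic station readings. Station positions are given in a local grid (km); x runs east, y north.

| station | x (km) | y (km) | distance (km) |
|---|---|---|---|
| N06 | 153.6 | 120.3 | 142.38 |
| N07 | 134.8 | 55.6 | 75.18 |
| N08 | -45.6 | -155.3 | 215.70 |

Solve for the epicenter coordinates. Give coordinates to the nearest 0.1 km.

Circle about each station: (x − 153.6)² + (y − 120.3)² = 142.38²; (x − 134.8)² + (y − 55.6)² = 75.18²; (x + 45.6)² + (y + 155.3)² = 215.70².
Subtracting the N06 equation from the N07 and N08 equations removes the quadratic terms:
-37.6 x − 129.4 y = -2182.62
-398.4 x − 551.2 y = -38122.03
Solving the 2×2 system: x ≈ 121.0, y ≈ -18.3 km.

(121.0, -18.3)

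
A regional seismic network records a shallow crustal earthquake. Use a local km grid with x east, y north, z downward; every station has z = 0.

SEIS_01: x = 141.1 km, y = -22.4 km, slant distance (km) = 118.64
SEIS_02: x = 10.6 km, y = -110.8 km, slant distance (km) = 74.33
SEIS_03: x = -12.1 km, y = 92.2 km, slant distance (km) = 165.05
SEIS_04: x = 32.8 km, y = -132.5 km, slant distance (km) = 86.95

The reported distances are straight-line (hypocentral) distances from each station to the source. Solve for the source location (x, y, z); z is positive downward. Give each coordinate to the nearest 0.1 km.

Each station gives a sphere (x−x_i)² + (y−y_i)² + z² = d_i² (stations at z=0).
Subtracting the SEIS_01 sphere from SEIS_02 and SEIS_03: z² cancels, leaving linear equations in x and y:
-261.0 x − 176.8 y = 528.53
-306.4 x + 229.2 y = -24929.77
Solving: x ≈ 37.603, y ≈ -58.500 km (keep extra digits for the depth step; rounded: 37.6, -58.5).
Then from the SEIS_01 sphere: z² = 118.64² − (x − 141.1)² − (y + 22.4)² with x = 37.603, y = -58.500, so z ≈ 45.394 ≈ 45.4 km.

(37.6, -58.5, 45.4)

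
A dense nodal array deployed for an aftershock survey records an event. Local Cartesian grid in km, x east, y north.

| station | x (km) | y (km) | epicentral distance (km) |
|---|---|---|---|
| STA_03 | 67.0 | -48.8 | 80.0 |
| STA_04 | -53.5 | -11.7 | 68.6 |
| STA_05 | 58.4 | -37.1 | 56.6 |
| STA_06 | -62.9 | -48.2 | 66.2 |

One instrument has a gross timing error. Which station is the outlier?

STA_03

Solve using three stations at a time. Using STA_04, STA_05, STA_06 (subtract circle equations pairwise → linear system) gives (x, y) ≈ (3.3, -50.2).
Distances from that point to each station vs reported:
  STA_03: calculated 63.7 vs reported 80.0 → residual 16.3 km
  STA_04: calculated 68.6 vs reported 68.6 → residual 0.0 km
  STA_05: calculated 56.6 vs reported 56.6 → residual 0.0 km
  STA_06: calculated 66.2 vs reported 66.2 → residual 0.0 km
STA_04, STA_05, STA_06 are mutually consistent (residuals ≈ 0); STA_03 is off by 16.3 km.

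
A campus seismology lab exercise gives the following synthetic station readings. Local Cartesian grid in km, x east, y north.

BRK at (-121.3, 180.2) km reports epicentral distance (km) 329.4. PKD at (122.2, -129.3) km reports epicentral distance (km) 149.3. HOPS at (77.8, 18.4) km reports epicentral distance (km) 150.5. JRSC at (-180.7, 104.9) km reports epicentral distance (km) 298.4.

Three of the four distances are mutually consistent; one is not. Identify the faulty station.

Solve using three stations at a time. Using BRK, HOPS, JRSC (subtract circle equations pairwise → linear system) gives (x, y) ≈ (16.6, -118.9).
Distances from that point to each station vs reported:
  BRK: calculated 329.3 vs reported 329.4 → residual 0.1 km
  PKD: calculated 106.1 vs reported 149.3 → residual 43.2 km
  HOPS: calculated 150.3 vs reported 150.5 → residual 0.2 km
  JRSC: calculated 298.3 vs reported 298.4 → residual 0.1 km
BRK, HOPS, JRSC are mutually consistent (residuals ≈ 0); PKD is off by 43.2 km.

PKD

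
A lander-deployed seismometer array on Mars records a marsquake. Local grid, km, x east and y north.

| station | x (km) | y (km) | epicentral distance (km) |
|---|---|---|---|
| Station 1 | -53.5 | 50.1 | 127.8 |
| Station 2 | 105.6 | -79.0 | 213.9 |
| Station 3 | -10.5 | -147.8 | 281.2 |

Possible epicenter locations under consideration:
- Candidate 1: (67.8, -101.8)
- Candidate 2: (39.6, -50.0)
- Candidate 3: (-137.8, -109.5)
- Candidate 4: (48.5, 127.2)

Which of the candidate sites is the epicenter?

For each candidate, compare |candidate − station| to the reported distance:
Candidate 1: residuals Station 1 66.6, Station 2 169.8, Station 3 190.4 → max 190.4 km
Candidate 2: residuals Station 1 8.9, Station 2 141.8, Station 3 171.3 → max 171.3 km
Candidate 3: residuals Station 1 52.7, Station 2 31.4, Station 3 148.3 → max 148.3 km
Candidate 4: residuals Station 1 0.1, Station 2 0.1, Station 3 0.1 → max 0.1 km
Only Candidate 4 has all residuals ≈ 0.

Candidate 4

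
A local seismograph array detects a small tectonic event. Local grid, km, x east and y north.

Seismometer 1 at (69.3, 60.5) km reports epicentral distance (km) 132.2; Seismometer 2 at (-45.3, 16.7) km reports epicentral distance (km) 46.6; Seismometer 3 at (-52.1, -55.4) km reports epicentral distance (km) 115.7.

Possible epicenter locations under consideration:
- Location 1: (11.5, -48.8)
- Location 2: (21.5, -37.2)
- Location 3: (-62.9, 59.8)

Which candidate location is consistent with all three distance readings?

For each candidate, compare |candidate − station| to the reported distance:
Location 1: residuals Seismometer 1 8.6, Seismometer 2 40.1, Seismometer 3 51.8 → max 51.8 km
Location 2: residuals Seismometer 1 23.4, Seismometer 2 39.2, Seismometer 3 39.9 → max 39.9 km
Location 3: residuals Seismometer 1 0.0, Seismometer 2 0.0, Seismometer 3 0.0 → max 0.0 km
Only Location 3 has all residuals ≈ 0.

Location 3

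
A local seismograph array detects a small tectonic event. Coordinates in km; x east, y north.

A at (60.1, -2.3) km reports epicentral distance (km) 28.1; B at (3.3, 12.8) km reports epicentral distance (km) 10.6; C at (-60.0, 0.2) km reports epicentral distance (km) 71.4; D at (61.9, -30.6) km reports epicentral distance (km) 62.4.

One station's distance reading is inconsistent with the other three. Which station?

A

Solve using three stations at a time. Using B, C, D (subtract circle equations pairwise → linear system) gives (x, y) ≈ (11.2, 5.7).
Distances from that point to each station vs reported:
  A: calculated 49.6 vs reported 28.1 → residual 21.5 km
  B: calculated 10.6 vs reported 10.6 → residual 0.0 km
  C: calculated 71.4 vs reported 71.4 → residual 0.0 km
  D: calculated 62.4 vs reported 62.4 → residual 0.0 km
B, C, D are mutually consistent (residuals ≈ 0); A is off by 21.5 km.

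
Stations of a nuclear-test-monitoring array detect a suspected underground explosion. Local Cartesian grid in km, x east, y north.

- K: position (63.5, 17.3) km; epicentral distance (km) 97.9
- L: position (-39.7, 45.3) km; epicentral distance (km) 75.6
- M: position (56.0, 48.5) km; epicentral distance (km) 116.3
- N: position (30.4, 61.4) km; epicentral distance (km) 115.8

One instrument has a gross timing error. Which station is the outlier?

Solve using three stations at a time. Using K, M, N (subtract circle equations pairwise → linear system) gives (x, y) ≈ (-10.5, -47.2).
Distances from that point to each station vs reported:
  K: calculated 98.1 vs reported 97.9 → residual 0.2 km
  L: calculated 96.9 vs reported 75.6 → residual 21.3 km
  M: calculated 116.5 vs reported 116.3 → residual 0.2 km
  N: calculated 116.0 vs reported 115.8 → residual 0.2 km
K, M, N are mutually consistent (residuals ≈ 0); L is off by 21.3 km.

L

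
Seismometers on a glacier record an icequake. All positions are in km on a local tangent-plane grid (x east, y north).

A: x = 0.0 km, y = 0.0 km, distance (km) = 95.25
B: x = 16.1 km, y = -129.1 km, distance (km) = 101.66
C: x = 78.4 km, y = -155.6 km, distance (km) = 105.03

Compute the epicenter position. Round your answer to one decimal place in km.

x ≈ 80.7 km, y ≈ -50.6 km

Circle about each station: x² + y² = 95.25²; (x − 16.1)² + (y + 129.1)² = 101.66²; (x − 78.4)² + (y + 155.6)² = 105.03².
Subtracting pairs of circle equations eliminates x²+y² and gives linear equations (the radical axes):
32.2 x − 258.2 y = 15663.83
156.8 x − 311.2 y = 28399.18
Solving the 2×2 system: x ≈ 80.7, y ≈ -50.6 km.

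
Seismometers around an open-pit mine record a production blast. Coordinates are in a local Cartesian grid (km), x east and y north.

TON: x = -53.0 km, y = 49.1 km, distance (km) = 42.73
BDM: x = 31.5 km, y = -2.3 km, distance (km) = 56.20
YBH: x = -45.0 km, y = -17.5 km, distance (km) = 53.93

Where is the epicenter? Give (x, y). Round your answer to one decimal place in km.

Circle about each station: (x + 53.0)² + (y − 49.1)² = 42.73²; (x − 31.5)² + (y + 2.3)² = 56.20²; (x + 45.0)² + (y + 17.5)² = 53.93².
Subtracting pairs of circle equations eliminates x²+y² and gives linear equations (the radical axes):
169.0 x − 102.8 y = -5554.86
16.0 x − 133.2 y = -3971.15
Solving the 2×2 system: x ≈ -15.9, y ≈ 27.9 km.

(-15.9, 27.9)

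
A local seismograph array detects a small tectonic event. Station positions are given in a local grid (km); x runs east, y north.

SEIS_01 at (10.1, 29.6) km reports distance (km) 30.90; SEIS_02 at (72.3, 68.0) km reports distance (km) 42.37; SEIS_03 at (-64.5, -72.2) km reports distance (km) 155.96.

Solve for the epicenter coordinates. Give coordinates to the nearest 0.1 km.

Circle about each station: (x − 10.1)² + (y − 29.6)² = 30.90²; (x − 72.3)² + (y − 68.0)² = 42.37²; (x + 64.5)² + (y + 72.2)² = 155.96².
Subtracting pairs of circle equations eliminates x²+y² and gives linear equations (the radical axes):
124.4 x + 76.8 y = 8032.71
-149.2 x − 203.6 y = -14973.79
Solving the 2×2 system: x ≈ 35.0, y ≈ 47.9 km.

35.0 km east, 47.9 km north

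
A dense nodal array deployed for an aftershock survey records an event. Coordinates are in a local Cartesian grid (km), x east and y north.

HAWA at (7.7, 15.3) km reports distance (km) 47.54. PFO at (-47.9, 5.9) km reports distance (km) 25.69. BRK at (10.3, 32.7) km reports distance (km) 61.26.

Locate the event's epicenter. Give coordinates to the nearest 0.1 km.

-30.5 km east, -13.0 km north

Circle about each station: (x − 7.7)² + (y − 15.3)² = 47.54²; (x + 47.9)² + (y − 5.9)² = 25.69²; (x − 10.3)² + (y − 32.7)² = 61.26².
Subtracting the HAWA equation from the PFO and BRK equations removes the quadratic terms:
-111.2 x − 18.8 y = 3635.92
5.2 x + 34.8 y = -610.74
Solving the 2×2 system: x ≈ -30.5, y ≈ -13.0 km.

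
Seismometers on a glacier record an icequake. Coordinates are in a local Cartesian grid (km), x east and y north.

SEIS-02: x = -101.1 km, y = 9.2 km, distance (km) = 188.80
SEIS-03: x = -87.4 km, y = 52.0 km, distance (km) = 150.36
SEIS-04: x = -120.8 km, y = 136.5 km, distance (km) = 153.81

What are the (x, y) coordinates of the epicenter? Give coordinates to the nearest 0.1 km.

Circle about each station: (x + 101.1)² + (y − 9.2)² = 188.80²; (x + 87.4)² + (y − 52.0)² = 150.36²; (x + 120.8)² + (y − 136.5)² = 153.81².
Subtracting the SEIS-02 equation from the SEIS-03 and SEIS-04 equations removes the quadratic terms:
27.4 x + 85.6 y = 13074.22
-39.4 x + 254.6 y = 34906.96
Solving the 2×2 system: x ≈ 32.9, y ≈ 142.2 km.

x ≈ 32.9 km, y ≈ 142.2 km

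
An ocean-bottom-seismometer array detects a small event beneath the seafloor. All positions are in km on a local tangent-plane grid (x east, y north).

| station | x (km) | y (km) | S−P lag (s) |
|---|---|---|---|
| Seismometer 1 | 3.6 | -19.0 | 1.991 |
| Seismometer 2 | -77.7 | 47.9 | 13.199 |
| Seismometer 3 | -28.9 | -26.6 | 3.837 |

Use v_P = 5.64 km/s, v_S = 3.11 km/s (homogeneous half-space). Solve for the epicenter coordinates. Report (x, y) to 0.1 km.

Distance from S−P lag: d = Δt · v_P v_S / (v_P − v_S) = Δt · (5.64·3.11)/(5.64−3.11) ≈ 6.9330·Δt.
So d_Seismometer 1 = 13.80, d_Seismometer 2 = 91.51, d_Seismometer 3 = 26.60 km.
Circle about each station: (x − 3.6)² + (y + 19.0)² = 13.80²; (x + 77.7)² + (y − 47.9)² = 91.51²; (x + 28.9)² + (y + 26.6)² = 26.60².
Subtracting the Seismometer 1 equation from the Seismometer 2 and Seismometer 3 equations removes the quadratic terms:
-162.6 x + 133.8 y = -225.90
-65.0 x − 15.2 y = 651.69
Solving the 2×2 system: x ≈ -7.5, y ≈ -10.8 km.

x ≈ -7.5 km, y ≈ -10.8 km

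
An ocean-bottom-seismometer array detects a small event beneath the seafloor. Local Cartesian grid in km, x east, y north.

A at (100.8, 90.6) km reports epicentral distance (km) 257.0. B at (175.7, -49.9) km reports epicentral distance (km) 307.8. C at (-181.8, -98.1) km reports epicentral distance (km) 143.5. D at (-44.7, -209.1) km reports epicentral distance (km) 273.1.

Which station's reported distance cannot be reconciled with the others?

B

Solve using three stations at a time. Using A, C, D (subtract circle equations pairwise → linear system) gives (x, y) ≈ (-151.6, 42.2).
Distances from that point to each station vs reported:
  A: calculated 257.0 vs reported 257.0 → residual 0.0 km
  B: calculated 340.0 vs reported 307.8 → residual 32.2 km
  C: calculated 143.5 vs reported 143.5 → residual 0.0 km
  D: calculated 273.1 vs reported 273.1 → residual 0.0 km
A, C, D are mutually consistent (residuals ≈ 0); B is off by 32.2 km.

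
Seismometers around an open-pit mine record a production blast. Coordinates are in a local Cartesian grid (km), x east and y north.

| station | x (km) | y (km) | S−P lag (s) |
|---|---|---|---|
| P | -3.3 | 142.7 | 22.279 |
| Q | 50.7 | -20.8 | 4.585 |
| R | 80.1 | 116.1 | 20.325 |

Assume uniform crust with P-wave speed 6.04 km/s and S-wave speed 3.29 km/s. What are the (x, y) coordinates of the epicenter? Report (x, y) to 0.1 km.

Distance from S−P lag: d = Δt · v_P v_S / (v_P − v_S) = Δt · (6.04·3.29)/(6.04−3.29) ≈ 7.2260·Δt.
So d_P = 160.99, d_Q = 33.13, d_R = 146.87 km.
Circle about each station: (x + 3.3)² + (y − 142.7)² = 160.99²; (x − 50.7)² + (y + 20.8)² = 33.13²; (x − 80.1)² + (y − 116.1)² = 146.87².
Subtracting pairs of circle equations eliminates x²+y² and gives linear equations (the radical axes):
108.0 x − 327.0 y = 7449.13
166.8 x − 53.2 y = 3868.02
Solving the 2×2 system: x ≈ 17.8, y ≈ -16.9 km.

x ≈ 17.8 km, y ≈ -16.9 km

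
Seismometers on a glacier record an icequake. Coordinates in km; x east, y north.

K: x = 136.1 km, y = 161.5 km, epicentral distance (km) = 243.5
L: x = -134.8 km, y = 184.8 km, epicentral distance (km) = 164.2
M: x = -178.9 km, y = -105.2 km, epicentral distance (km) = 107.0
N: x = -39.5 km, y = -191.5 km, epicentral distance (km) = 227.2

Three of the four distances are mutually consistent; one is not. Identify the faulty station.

M

Solve using three stations at a time. Using K, L, N (subtract circle equations pairwise → linear system) gives (x, y) ≈ (-71.0, 33.5).
Distances from that point to each station vs reported:
  K: calculated 243.5 vs reported 243.5 → residual 0.0 km
  L: calculated 164.2 vs reported 164.2 → residual 0.0 km
  M: calculated 175.7 vs reported 107.0 → residual 68.7 km
  N: calculated 227.2 vs reported 227.2 → residual 0.0 km
K, L, N are mutually consistent (residuals ≈ 0); M is off by 68.7 km.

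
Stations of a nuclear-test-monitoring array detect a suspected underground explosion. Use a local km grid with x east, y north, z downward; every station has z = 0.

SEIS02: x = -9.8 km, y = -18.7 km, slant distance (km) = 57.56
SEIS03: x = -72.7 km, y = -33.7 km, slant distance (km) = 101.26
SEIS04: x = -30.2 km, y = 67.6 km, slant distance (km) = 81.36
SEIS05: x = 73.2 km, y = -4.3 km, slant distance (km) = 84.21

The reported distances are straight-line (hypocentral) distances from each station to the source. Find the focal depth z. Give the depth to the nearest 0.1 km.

depth ≈ 46.9 km

Each station gives a sphere (x−x_i)² + (y−y_i)² + z² = d_i² (stations at z=0).
Subtracting the SEIS02 sphere from SEIS03 and SEIS04: z² cancels, leaving linear equations in x and y:
-125.8 x − 30.0 y = -965.18
-40.8 x + 172.6 y = 1729.77
Solving: x ≈ 5.001, y ≈ 11.204 km (keep extra digits for the depth step; rounded: 5.0, 11.2).
Then from the SEIS02 sphere: z² = 57.56² − (x + 9.8)² − (y + 18.7)² with x = 5.001, y = 11.204, so z ≈ 46.902 ≈ 46.9 km.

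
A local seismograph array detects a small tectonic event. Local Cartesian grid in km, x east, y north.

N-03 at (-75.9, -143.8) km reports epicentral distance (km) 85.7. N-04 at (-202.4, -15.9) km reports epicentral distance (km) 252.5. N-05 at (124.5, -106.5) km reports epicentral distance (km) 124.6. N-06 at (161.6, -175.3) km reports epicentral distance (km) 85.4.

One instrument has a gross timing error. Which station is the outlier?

N-06

Solve using three stations at a time. Using N-03, N-04, N-05 (subtract circle equations pairwise → linear system) gives (x, y) ≈ (9.2, -153.7).
Distances from that point to each station vs reported:
  N-03: calculated 85.7 vs reported 85.7 → residual 0.0 km
  N-04: calculated 252.5 vs reported 252.5 → residual 0.0 km
  N-05: calculated 124.6 vs reported 124.6 → residual 0.0 km
  N-06: calculated 153.9 vs reported 85.4 → residual 68.5 km
N-03, N-04, N-05 are mutually consistent (residuals ≈ 0); N-06 is off by 68.5 km.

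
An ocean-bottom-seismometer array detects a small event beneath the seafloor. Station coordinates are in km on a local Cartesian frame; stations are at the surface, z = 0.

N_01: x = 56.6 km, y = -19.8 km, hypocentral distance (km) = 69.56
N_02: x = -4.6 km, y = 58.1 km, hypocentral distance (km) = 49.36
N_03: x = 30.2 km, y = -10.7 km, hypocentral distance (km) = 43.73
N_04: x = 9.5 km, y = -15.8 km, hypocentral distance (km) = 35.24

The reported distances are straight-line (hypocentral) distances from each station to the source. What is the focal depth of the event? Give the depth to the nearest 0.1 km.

Each station gives a sphere (x−x_i)² + (y−y_i)² + z² = d_i² (stations at z=0).
Subtracting the N_01 sphere from N_02 and N_03: z² cancels, leaving linear equations in x and y:
-122.4 x + 155.8 y = 2203.35
-52.8 x + 18.2 y = 357.21
Solving: x ≈ -2.593, y ≈ 12.105 km (keep extra digits for the depth step; rounded: -2.6, 12.1).
Then from the N_01 sphere: z² = 69.56² − (x − 56.6)² − (y + 19.8)² with x = -2.593, y = 12.105, so z ≈ 17.800 ≈ 17.8 km.

17.8 km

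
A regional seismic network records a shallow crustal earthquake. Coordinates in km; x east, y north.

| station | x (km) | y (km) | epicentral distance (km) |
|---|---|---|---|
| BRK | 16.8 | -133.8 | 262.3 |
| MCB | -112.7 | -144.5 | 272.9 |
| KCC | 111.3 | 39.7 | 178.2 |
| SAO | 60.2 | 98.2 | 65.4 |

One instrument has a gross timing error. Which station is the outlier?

Solve using three stations at a time. Using BRK, MCB, KCC (subtract circle equations pairwise → linear system) gives (x, y) ≈ (-47.5, 120.5).
Distances from that point to each station vs reported:
  BRK: calculated 262.3 vs reported 262.3 → residual 0.0 km
  MCB: calculated 272.9 vs reported 272.9 → residual 0.0 km
  KCC: calculated 178.2 vs reported 178.2 → residual 0.0 km
  SAO: calculated 110.0 vs reported 65.4 → residual 44.6 km
BRK, MCB, KCC are mutually consistent (residuals ≈ 0); SAO is off by 44.6 km.

SAO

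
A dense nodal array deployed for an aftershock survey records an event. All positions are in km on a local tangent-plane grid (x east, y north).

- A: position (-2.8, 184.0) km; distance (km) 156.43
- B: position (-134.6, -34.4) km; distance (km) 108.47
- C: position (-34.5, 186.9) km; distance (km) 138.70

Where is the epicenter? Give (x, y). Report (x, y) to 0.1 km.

Circle about each station: (x + 2.8)² + (y − 184.0)² = 156.43²; (x + 134.6)² + (y + 34.4)² = 108.47²; (x + 34.5)² + (y − 186.9)² = 138.70².
Subtracting the A equation from the B and C equations removes the quadratic terms:
-263.6 x − 436.8 y = -1858.72
-63.4 x + 5.8 y = 7490.67
Solving the 2×2 system: x ≈ -111.6, y ≈ 71.6 km.

(-111.6, 71.6)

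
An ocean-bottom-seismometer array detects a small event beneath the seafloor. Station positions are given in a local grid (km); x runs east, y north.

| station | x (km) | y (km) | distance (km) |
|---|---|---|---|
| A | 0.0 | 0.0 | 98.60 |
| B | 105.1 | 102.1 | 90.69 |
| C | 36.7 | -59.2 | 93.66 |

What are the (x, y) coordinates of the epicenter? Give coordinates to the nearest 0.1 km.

x ≈ 97.9 km, y ≈ 11.7 km

Circle about each station: x² + y² = 98.60²; (x − 105.1)² + (y − 102.1)² = 90.69²; (x − 36.7)² + (y + 59.2)² = 93.66².
Subtracting the A equation from the B and C equations removes the quadratic terms:
210.2 x + 204.2 y = 22967.70
73.4 x − 118.4 y = 5801.29
Solving the 2×2 system: x ≈ 97.9, y ≈ 11.7 km.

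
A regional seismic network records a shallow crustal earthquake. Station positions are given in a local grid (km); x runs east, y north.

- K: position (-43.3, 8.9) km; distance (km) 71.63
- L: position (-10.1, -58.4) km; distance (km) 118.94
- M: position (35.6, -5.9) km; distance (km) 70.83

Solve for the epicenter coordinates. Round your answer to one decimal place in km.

7.7 km east, 59.2 km north

Circle about each station: (x + 43.3)² + (y − 8.9)² = 71.63²; (x + 10.1)² + (y + 58.4)² = 118.94²; (x − 35.6)² + (y + 5.9)² = 70.83².
Subtracting pairs of circle equations eliminates x²+y² and gives linear equations (the radical axes):
66.4 x − 134.6 y = -7457.40
157.8 x − 29.6 y = -537.96
Solving the 2×2 system: x ≈ 7.7, y ≈ 59.2 km.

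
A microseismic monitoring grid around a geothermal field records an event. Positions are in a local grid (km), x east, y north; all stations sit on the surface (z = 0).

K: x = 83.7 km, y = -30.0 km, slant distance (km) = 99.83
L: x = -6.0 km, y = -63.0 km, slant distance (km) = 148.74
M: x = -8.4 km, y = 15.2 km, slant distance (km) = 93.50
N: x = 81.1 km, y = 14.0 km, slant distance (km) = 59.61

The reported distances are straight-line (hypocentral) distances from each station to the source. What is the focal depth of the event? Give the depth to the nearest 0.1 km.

Each station gives a sphere (x−x_i)² + (y−y_i)² + z² = d_i² (stations at z=0).
Subtracting the K sphere from L and M: z² cancels, leaving linear equations in x and y:
-179.4 x − 66.0 y = -16058.25
-184.2 x + 90.4 y = -6380.31
Solving: x ≈ 66.001, y ≈ 63.905 km (keep extra digits for the depth step; rounded: 66.0, 63.9).
Then from the K sphere: z² = 99.83² − (x − 83.7)² − (y + 30.0)² with x = 66.001, y = 63.905, so z ≈ 28.890 ≈ 28.9 km.

28.9 km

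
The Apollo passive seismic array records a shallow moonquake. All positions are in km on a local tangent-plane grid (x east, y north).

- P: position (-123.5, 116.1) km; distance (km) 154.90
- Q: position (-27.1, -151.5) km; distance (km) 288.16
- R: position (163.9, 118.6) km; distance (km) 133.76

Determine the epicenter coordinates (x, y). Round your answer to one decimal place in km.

(30.7, 130.8)

Circle about each station: (x + 123.5)² + (y − 116.1)² = 154.90²; (x + 27.1)² + (y + 151.5)² = 288.16²; (x − 163.9)² + (y − 118.6)² = 133.76².
Subtracting pairs of circle equations eliminates x²+y² and gives linear equations (the radical axes):
192.8 x − 535.2 y = -64086.98
574.8 x + 5.0 y = 18299.98
Solving the 2×2 system: x ≈ 30.7, y ≈ 130.8 km.
Check against P (with the unrounded x, y): √((x + 123.5)²+(y − 116.1)²) = 154.90 ≈ 154.90 km. ✓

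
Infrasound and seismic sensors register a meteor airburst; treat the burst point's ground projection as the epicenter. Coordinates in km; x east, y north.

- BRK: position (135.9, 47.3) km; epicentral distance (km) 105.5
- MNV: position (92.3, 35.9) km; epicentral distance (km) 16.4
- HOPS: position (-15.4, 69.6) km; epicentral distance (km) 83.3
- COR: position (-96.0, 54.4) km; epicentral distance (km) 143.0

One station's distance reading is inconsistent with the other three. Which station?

MNV

Solve using three stations at a time. Using BRK, HOPS, COR (subtract circle equations pairwise → linear system) gives (x, y) ≈ (38.7, 6.0).
Distances from that point to each station vs reported:
  BRK: calculated 105.6 vs reported 105.5 → residual 0.1 km
  MNV: calculated 61.4 vs reported 16.4 → residual 45.0 km
  HOPS: calculated 83.5 vs reported 83.3 → residual 0.2 km
  COR: calculated 143.1 vs reported 143.0 → residual 0.1 km
BRK, HOPS, COR are mutually consistent (residuals ≈ 0); MNV is off by 45.0 km.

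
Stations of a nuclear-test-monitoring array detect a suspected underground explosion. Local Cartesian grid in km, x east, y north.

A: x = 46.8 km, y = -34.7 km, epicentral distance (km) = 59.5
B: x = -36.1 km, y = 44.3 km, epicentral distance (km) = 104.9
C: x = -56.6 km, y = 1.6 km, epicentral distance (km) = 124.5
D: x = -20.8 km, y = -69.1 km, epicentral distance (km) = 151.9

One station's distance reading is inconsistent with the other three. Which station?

Solve using three stations at a time. Using A, B, C (subtract circle equations pairwise → linear system) gives (x, y) ≈ (66.3, 21.5).
Distances from that point to each station vs reported:
  A: calculated 59.5 vs reported 59.5 → residual 0.0 km
  B: calculated 104.9 vs reported 104.9 → residual 0.0 km
  C: calculated 124.5 vs reported 124.5 → residual 0.0 km
  D: calculated 125.7 vs reported 151.9 → residual 26.2 km
A, B, C are mutually consistent (residuals ≈ 0); D is off by 26.2 km.

D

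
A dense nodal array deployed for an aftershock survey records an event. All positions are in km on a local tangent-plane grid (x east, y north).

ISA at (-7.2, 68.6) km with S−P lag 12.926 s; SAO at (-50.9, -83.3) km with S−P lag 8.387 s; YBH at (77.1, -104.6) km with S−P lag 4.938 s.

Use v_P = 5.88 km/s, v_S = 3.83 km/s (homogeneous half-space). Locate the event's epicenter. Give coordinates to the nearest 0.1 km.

Distance from S−P lag: d = Δt · v_P v_S / (v_P − v_S) = Δt · (5.88·3.83)/(5.88−3.83) ≈ 10.9856·Δt.
So d_ISA = 142.00, d_SAO = 92.14, d_YBH = 54.25 km.
Circle about each station: (x + 7.2)² + (y − 68.6)² = 142.00²; (x + 50.9)² + (y + 83.3)² = 92.14²; (x − 77.1)² + (y + 104.6)² = 54.25².
Subtracting pairs of circle equations eliminates x²+y² and gives linear equations (the radical axes):
-87.4 x − 303.8 y = 16446.12
168.6 x − 346.4 y = 29348.71
Solving the 2×2 system: x ≈ 39.5, y ≈ -65.5 km.

x ≈ 39.5 km, y ≈ -65.5 km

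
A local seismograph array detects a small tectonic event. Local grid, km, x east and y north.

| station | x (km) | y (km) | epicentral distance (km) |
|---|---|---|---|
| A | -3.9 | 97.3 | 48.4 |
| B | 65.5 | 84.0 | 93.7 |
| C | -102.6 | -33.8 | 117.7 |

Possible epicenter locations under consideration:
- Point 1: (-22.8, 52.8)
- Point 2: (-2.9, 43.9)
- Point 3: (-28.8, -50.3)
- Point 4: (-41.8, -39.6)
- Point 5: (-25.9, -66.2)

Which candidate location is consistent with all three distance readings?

For each candidate, compare |candidate − station| to the reported distance:
Point 1: residuals A 0.1, B 0.0, C 0.1 → max 0.1 km
Point 2: residuals A 5.0, B 14.4, C 8.7 → max 14.4 km
Point 3: residuals A 101.3, B 70.4, C 42.1 → max 101.3 km
Point 4: residuals A 93.6, B 70.0, C 56.6 → max 93.6 km
Point 5: residuals A 116.6, B 82.1, C 34.4 → max 116.6 km
Only Point 1 has all residuals ≈ 0.

Point 1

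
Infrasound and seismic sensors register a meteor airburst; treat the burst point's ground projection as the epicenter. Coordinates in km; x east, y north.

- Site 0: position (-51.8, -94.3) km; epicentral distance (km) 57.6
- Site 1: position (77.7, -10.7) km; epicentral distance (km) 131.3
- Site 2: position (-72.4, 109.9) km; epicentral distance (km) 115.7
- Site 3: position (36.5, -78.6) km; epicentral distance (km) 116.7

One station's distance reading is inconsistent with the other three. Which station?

Solve using three stations at a time. Using Site 1, Site 2, Site 3 (subtract circle equations pairwise → linear system) gives (x, y) ≈ (-53.4, -4.2).
Distances from that point to each station vs reported:
  Site 0: calculated 90.1 vs reported 57.6 → residual 32.5 km
  Site 1: calculated 131.3 vs reported 131.3 → residual 0.0 km
  Site 2: calculated 115.7 vs reported 115.7 → residual 0.0 km
  Site 3: calculated 116.7 vs reported 116.7 → residual 0.0 km
Site 1, Site 2, Site 3 are mutually consistent (residuals ≈ 0); Site 0 is off by 32.5 km.

Site 0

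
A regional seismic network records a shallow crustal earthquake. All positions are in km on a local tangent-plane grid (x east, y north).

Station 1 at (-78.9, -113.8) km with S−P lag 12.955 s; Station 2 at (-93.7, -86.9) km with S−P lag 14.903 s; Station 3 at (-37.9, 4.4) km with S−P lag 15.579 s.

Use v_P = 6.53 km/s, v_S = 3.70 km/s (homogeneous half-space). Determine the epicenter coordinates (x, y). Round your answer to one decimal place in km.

Distance from S−P lag: d = Δt · v_P v_S / (v_P − v_S) = Δt · (6.53·3.70)/(6.53−3.70) ≈ 8.5375·Δt.
So d_Station 1 = 110.60, d_Station 2 = 127.23, d_Station 3 = 133.01 km.
Circle about each station: (x + 78.9)² + (y + 113.8)² = 110.60²; (x + 93.7)² + (y + 86.9)² = 127.23²; (x + 37.9)² + (y − 4.4)² = 133.01².
Subtracting the Station 1 equation from the Station 2 and Station 3 equations removes the quadratic terms:
-29.6 x + 53.8 y = -6799.46
82.0 x + 236.4 y = -23179.18
Solving the 2×2 system: x ≈ 31.6, y ≈ -109.0 km.

x ≈ 31.6 km, y ≈ -109.0 km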